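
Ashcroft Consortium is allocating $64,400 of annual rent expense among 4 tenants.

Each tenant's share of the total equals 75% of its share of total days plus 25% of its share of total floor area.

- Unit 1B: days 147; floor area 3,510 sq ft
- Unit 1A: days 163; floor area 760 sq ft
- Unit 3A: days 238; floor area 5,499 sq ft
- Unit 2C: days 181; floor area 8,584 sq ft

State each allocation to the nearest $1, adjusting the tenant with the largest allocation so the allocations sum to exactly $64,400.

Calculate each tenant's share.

Totals — days 729, floor area 18,353.
Combined weights (75% days + 25% floor area): Unit 1B 0.1990; Unit 1A 0.1780; Unit 3A 0.3198; Unit 2C 0.3031.
Raw shares: Unit 1B 12,818.62; Unit 1A 11,466.29; Unit 3A 20,592.67; Unit 2C 19,522.42.
Rounded to nearest $1: Unit 1B $12,819; Unit 1A $11,466; Unit 3A $20,593; Unit 2C $19,522. Sum = $64,400.
Rounded total matches; no reconciliation needed.

Unit 1B: $12,819 | Unit 1A: $11,466 | Unit 3A: $20,593 | Unit 2C: $19,522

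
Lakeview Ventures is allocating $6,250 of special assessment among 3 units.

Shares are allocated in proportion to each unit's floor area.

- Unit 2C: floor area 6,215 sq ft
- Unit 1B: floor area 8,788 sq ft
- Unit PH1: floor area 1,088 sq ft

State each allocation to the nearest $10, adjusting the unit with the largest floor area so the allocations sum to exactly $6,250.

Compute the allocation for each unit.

Total floor area = 16,091.
Raw shares: Unit 2C 6,215/16,091 × $6,250 = 2,414.00; Unit 1B 8,788/16,091 × $6,250 = 3,413.40; Unit PH1 1,088/16,091 × $6,250 = 422.60.
At nearest $10: Unit 2C $2,410; Unit 1B $3,410; Unit PH1 $420. Sum = $6,240.
Difference $6,250 − $6,240 = +$10 applied to largest floor area (Unit 1B): Unit 1B becomes $3,420.

Unit 2C: $2,410; Unit 1B: $3,420; Unit PH1: $420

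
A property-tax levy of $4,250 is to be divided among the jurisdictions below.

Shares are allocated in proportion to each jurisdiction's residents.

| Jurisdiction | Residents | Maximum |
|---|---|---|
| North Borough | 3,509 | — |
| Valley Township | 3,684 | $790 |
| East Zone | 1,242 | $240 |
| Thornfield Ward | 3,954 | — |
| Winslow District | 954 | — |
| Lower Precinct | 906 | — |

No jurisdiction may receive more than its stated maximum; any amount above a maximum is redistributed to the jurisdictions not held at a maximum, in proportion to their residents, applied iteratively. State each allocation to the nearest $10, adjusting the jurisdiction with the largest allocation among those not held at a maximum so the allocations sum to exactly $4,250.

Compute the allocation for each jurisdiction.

Combined residents = 14,249.
Proportional shares (ignoring caps): North Borough 1,046.62; Valley Township 1,098.81; East Zone 370.45; Thornfield Ward 1,179.35; Winslow District 284.55; Lower Precinct 270.23.
Held at cap: Valley Township ($790), East Zone ($240); remaining pool $3,220 reallocated over remaining residents 9,323.
Redistributed shares: North Borough 1,211.95 → $1,210; Thornfield Ward 1,365.64 → $1,370; Winslow District 329.49 → $330; Lower Precinct 312.92 → $310.

North Borough: $1,210 · Valley Township: $790 · East Zone: $240 · Thornfield Ward: $1,370 · Winslow District: $330 · Lower Precinct: $310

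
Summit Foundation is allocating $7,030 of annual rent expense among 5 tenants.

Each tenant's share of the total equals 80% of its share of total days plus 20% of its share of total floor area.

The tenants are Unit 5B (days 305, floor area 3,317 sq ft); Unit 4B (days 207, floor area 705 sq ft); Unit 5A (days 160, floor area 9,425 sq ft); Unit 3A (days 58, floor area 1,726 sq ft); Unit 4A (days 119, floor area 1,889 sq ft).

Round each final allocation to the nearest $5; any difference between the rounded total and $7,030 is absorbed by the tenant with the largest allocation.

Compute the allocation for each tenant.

Unit 5B: $2,295; Unit 4B: $1,430; Unit 5A: $1,835; Unit 3A: $525; Unit 4A: $945

Totals — days 849, floor area 17,062.
Blended shares (80% days + 20% floor area): Unit 5B 0.3263; Unit 4B 0.2033; Unit 5A 0.2612; Unit 3A 0.0749; Unit 4A 0.1343.
Proportional shares: Unit 5B 2,293.74; Unit 4B 1,429.32; Unit 5A 1,836.55; Unit 3A 526.44; Unit 4A 943.95.
After rounding ($5): Unit 5B $2,295; Unit 4B $1,430; Unit 5A $1,835; Unit 3A $525; Unit 4A $945. Sum = $7,030.
Sum already equals the total — no adjustment.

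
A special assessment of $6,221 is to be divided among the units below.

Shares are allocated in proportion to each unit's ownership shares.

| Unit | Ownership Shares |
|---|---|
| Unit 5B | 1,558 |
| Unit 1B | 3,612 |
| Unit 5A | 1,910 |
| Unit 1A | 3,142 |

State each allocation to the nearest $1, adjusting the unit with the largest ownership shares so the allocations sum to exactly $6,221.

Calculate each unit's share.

Ownership shares total: 10,222.
Raw shares: Unit 5B 1,558/10,222 × $6,221 = 948.18; Unit 1B 3,612/10,222 × $6,221 = 2,198.22; Unit 5A 1,910/10,222 × $6,221 = 1,162.41; Unit 1A 3,142/10,222 × $6,221 = 1,912.19.
After rounding ($1): Unit 5B $948; Unit 1B $2,198; Unit 5A $1,162; Unit 1A $1,912. Sum = $6,220.
Difference $6,221 − $6,220 = +$1 applied to largest ownership shares (Unit 1B): Unit 1B becomes $2,199.

Unit 5B: $948 · Unit 1B: $2,199 · Unit 5A: $1,162 · Unit 1A: $1,912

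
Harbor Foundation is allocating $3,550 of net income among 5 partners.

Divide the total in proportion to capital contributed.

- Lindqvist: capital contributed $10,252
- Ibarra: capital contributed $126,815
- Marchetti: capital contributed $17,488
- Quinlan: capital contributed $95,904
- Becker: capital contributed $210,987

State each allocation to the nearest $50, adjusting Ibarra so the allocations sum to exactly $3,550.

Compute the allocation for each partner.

Total capital contributed = 461,446.
Unrounded shares: Lindqvist 10,252/461,446 × $3,550 = 78.87; Ibarra 126,815/461,446 × $3,550 = 975.61; Marchetti 17,488/461,446 × $3,550 = 134.54; Quinlan 95,904/461,446 × $3,550 = 737.81; Becker 210,987/461,446 × $3,550 = 1,623.17.
After rounding ($50): Lindqvist $100; Ibarra $1,000; Marchetti $150; Quinlan $750; Becker $1,600. Sum = $3,600.
Difference $3,550 − $3,600 = −$50 applied to Ibarra: Ibarra becomes $950.

Lindqvist: $100 · Ibarra: $950 · Marchetti: $150 · Quinlan: $750 · Becker: $1,600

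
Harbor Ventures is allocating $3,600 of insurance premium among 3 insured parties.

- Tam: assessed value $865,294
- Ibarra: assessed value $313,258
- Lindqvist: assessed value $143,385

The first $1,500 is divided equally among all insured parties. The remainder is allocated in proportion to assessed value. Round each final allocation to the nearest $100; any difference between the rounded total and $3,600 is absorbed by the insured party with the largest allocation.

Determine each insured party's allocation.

Equal tier: $1,500 ÷ 3 = $500 apiece.
Remainder $2,100 by assessed value (total 1,321,937): Tam 1,374.59 → $1,400; Ibarra 497.63 → $500; Lindqvist 227.78 → $200.
Totals: Tam $500 + $1,400 = $1,900; Ibarra $500 + $500 = $1,000; Lindqvist $500 + $200 = $700.

Tam: $1,900 | Ibarra: $1,000 | Lindqvist: $700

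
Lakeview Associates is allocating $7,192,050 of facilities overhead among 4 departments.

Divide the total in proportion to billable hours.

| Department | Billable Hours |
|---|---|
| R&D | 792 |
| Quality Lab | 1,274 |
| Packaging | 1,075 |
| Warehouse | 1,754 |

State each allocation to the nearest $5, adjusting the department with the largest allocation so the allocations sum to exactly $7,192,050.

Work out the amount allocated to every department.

Billable hours total: 4,895.
Pro-rata amounts: R&D 792/4,895 × $7,192,050 = 1,163,657.53; Quality Lab 1,274/4,895 × $7,192,050 = 1,871,843.04; Packaging 1,075/4,895 × $7,192,050 = 1,579,459.40; Warehouse 1,754/4,895 × $7,192,050 = 2,577,090.03.
Rounded to nearest $5: R&D $1,163,660; Quality Lab $1,871,845; Packaging $1,579,460; Warehouse $2,577,090. Sum = $7,192,055.
Difference $7,192,050 − $7,192,055 = −$5 applied to largest allocation (Warehouse): Warehouse becomes $2,577,085.

R&D: $1,163,660 | Quality Lab: $1,871,845 | Packaging: $1,579,460 | Warehouse: $2,577,085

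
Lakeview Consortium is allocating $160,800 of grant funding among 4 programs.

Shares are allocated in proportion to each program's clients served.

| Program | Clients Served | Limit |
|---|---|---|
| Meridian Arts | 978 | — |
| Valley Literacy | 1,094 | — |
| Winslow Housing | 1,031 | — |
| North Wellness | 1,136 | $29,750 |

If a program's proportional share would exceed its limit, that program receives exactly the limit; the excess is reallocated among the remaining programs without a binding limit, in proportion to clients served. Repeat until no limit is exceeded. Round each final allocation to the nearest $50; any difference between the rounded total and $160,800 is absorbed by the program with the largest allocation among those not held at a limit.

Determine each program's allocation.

Meridian Arts: $41,300 | Valley Literacy: $46,200 | Winslow Housing: $43,550 | North Wellness: $29,750

Combined clients served = 4,239.
Unconstrained shares: Meridian Arts 37,098.94; Valley Literacy 41,499.22; Winslow Housing 39,109.41; North Wellness 43,092.43.
Cap binds for North Wellness ($29,750); balance $131,050 reallocated over remaining clients served 3,103.
Shares after redistribution: Meridian Arts 41,304.19 → $41,300; Valley Literacy 46,203.25 → $46,200; Winslow Housing 43,542.56 → $43,550.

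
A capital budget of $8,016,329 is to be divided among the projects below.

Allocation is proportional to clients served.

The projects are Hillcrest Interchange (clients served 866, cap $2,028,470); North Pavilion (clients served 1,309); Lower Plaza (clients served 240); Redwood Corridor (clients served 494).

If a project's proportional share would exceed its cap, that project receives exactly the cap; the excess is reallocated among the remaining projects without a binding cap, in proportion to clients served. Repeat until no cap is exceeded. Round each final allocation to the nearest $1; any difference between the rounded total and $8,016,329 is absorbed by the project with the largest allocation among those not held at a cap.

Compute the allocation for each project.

Clients served total: 2,909.
Unconstrained shares: Hillcrest Interchange 2,386,435.52; North Pavilion 3,607,210.27; Lower Plaza 661,367.81; Redwood Corridor 1,361,315.41.
Held at cap: Hillcrest Interchange ($2,028,470); balance $5,987,859 reallocated over remaining clients served 2,043.
Redistributed shares: North Pavilion 3,836,567.51 → $3,836,568; Lower Plaza 703,419.56 → $703,420; Redwood Corridor 1,447,871.93 → $1,447,872.
Rounding difference −$1 applied to North Pavilion → $3,836,567.

Hillcrest Interchange: $2,028,470 | North Pavilion: $3,836,567 | Lower Plaza: $703,420 | Redwood Corridor: $1,447,872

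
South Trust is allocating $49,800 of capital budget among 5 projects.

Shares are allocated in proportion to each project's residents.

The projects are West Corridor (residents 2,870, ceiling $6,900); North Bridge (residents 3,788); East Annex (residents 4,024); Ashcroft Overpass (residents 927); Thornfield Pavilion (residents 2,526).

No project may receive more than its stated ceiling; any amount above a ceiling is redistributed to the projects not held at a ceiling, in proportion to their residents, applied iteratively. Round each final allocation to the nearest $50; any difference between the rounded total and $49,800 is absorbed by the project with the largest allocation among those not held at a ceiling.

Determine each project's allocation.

West Corridor: $6,900 · North Bridge: $14,450 · East Annex: $15,300 · Ashcroft Overpass: $3,550 · Thornfield Pavilion: $9,600

Residents total: 14,135.
Proportional shares (ignoring caps): West Corridor 10,111.50; North Bridge 13,345.77; East Annex 14,177.23; Ashcroft Overpass 3,265.98; Thornfield Pavilion 8,899.53.
Capped: West Corridor ($6,900); residual $42,900 reallocated over remaining residents 11,265.
Remaining shares: North Bridge 14,425.67 → $14,450; East Annex 15,324.42 → $15,300; Ashcroft Overpass 3,530.25 → $3,550; Thornfield Pavilion 9,619.65 → $9,600.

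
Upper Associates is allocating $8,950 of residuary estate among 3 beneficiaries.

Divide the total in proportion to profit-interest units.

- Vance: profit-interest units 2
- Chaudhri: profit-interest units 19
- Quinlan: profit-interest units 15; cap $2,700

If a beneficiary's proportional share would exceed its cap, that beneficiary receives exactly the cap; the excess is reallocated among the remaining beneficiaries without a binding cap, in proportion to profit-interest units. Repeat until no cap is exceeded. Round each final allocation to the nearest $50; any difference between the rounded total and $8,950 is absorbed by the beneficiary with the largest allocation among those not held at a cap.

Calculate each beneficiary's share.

Profit-interest units total: 36.
Proportional shares (ignoring caps): Vance 497.22; Chaudhri 4,723.61; Quinlan 3,729.17.
Cap binds for Quinlan ($2,700); balance $6,250 reallocated over remaining profit-interest units 21.
Redistributed shares: Vance 595.24 → $600; Chaudhri 5,654.76 → $5,650.

Vance: $600 · Chaudhri: $5,650 · Quinlan: $2,700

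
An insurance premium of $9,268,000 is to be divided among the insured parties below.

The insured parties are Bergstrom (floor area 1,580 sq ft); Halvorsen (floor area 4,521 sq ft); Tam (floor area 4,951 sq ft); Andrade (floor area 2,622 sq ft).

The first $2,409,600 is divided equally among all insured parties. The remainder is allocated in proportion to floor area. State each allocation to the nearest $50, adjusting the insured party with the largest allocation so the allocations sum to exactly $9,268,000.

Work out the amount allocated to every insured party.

Bergstrom: $1,394,850; Halvorsen: $2,870,000; Tam: $3,085,650; Andrade: $1,917,500

First tranche $2,409,600 split equally: $602,400 each.
Remainder $6,858,400 by floor area (total 13,674): Bergstrom 792,472.72 → $792,450; Halvorsen 2,267,575.43 → $2,267,600; Tam 2,483,248.38 → $2,483,250; Andrade 1,315,103.47 → $1,315,100.
Totals: Bergstrom $602,400 + $792,450 = $1,394,850; Halvorsen $602,400 + $2,267,600 = $2,870,000; Tam $602,400 + $2,483,250 = $3,085,650; Andrade $602,400 + $1,315,100 = $1,917,500.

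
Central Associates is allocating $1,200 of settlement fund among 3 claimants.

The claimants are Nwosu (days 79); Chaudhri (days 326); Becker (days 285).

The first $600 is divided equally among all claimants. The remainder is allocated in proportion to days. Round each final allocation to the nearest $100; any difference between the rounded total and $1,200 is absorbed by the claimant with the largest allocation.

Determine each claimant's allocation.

Nwosu: $300; Chaudhri: $500; Becker: $400

First tranche $600 split equally: $200 each.
Remainder $600 by days (total 690): Nwosu 68.70 → $100; Chaudhri 283.48 → $300; Becker 247.83 → $200.
Totals: Nwosu $200 + $100 = $300; Chaudhri $200 + $300 = $500; Becker $200 + $200 = $400.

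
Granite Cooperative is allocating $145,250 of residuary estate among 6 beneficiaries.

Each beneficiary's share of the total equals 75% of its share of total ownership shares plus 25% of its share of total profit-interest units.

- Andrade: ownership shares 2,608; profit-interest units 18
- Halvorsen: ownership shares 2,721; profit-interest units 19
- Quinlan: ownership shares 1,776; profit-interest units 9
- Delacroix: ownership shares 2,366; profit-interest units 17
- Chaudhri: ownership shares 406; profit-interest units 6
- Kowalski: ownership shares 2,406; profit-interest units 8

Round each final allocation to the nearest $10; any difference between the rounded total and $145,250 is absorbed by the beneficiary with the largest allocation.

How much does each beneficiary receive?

Andrade: $31,620 · Halvorsen: $33,090 · Quinlan: $20,000 · Delacroix: $29,000 · Chaudhri: $6,430 · Kowalski: $25,110

Ownership shares total 12,283; profit-interest units total 77.
Combined weights (75% ownership shares + 25% profit-interest units): Andrade 0.2177; Halvorsen 0.2278; Quinlan 0.1377; Delacroix 0.1997; Chaudhri 0.0443; Kowalski 0.1729.
Unrounded shares: Andrade 31,618.90; Halvorsen 33,092.68; Quinlan 19,995.60; Delacroix 29,001.02; Chaudhri 6,430.35; Kowalski 25,111.46.
Rounded to nearest $10: Andrade $31,620; Halvorsen $33,090; Quinlan $20,000; Delacroix $29,000; Chaudhri $6,430; Kowalski $25,110. Sum = $145,250.
No rounding difference to absorb.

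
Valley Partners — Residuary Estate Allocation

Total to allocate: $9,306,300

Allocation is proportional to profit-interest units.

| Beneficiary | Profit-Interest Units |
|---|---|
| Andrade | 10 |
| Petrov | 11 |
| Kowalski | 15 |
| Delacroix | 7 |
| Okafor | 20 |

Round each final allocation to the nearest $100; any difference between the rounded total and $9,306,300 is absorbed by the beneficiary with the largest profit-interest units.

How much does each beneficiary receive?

Profit-interest units total: 10 + 11 + 15 + 7 + 20 = 63.
Proportional shares: Andrade 1,477,190.48; Petrov 1,624,909.52; Kowalski 2,215,785.71; Delacroix 1,034,033.33; Okafor 2,954,380.95.
After rounding ($100): Andrade $1,477,200; Petrov $1,624,900; Kowalski $2,215,800; Delacroix $1,034,000; Okafor $2,954,400. Sum = $9,306,300.
No rounding difference to absorb.

Andrade: $1,477,200 | Petrov: $1,624,900 | Kowalski: $2,215,800 | Delacroix: $1,034,000 | Okafor: $2,954,400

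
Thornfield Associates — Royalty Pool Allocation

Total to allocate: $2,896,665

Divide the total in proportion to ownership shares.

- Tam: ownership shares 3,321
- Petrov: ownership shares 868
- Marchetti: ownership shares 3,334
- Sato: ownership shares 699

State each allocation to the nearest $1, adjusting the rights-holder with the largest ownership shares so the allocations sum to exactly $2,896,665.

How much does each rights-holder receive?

Total ownership shares = 8,222.
Raw shares: Tam 3,321/8,222 × $2,896,665 = 1,170,010.27; Petrov 868/8,222 × $2,896,665 = 305,802.14; Marchetti 3,334/8,222 × $2,896,665 = 1,174,590.26; Sato 699/8,222 × $2,896,665 = 246,262.32.
At nearest $1: Tam $1,170,010; Petrov $305,802; Marchetti $1,174,590; Sato $246,262. Sum = $2,896,664.
Difference $2,896,665 − $2,896,664 = +$1 applied to largest ownership shares (Marchetti): Marchetti becomes $1,174,591.

Tam: $1,170,010; Petrov: $305,802; Marchetti: $1,174,591; Sato: $246,262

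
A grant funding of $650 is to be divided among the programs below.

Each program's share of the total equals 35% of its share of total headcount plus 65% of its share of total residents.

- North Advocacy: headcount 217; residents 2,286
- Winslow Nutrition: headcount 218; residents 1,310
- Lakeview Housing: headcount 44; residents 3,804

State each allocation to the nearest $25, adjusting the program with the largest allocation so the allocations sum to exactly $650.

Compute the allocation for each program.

Totals — headcount 479, residents 7,400.
Composite weights (35% headcount + 65% residents): North Advocacy 0.3594; Winslow Nutrition 0.2744; Lakeview Housing 0.3663.
Proportional shares: North Advocacy 233.58; Winslow Nutrition 178.33; Lakeview Housing 238.09.
Rounded to nearest $25: North Advocacy $225; Winslow Nutrition $175; Lakeview Housing $250. Sum = $650.
Sum already equals the total — no adjustment.

North Advocacy: $225 | Winslow Nutrition: $175 | Lakeview Housing: $250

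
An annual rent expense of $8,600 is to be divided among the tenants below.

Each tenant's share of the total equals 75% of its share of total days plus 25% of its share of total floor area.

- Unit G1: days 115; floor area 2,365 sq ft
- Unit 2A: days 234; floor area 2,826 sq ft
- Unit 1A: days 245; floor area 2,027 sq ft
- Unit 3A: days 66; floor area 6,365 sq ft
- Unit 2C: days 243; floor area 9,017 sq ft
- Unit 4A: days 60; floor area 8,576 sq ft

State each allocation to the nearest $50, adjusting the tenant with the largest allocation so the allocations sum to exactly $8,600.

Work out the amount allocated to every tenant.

Days total 963; floor area total 31,176.
Blended shares (75% days + 25% floor area): Unit G1 0.1085; Unit 2A 0.2049; Unit 1A 0.2071; Unit 3A 0.1024; Unit 2C 0.2616; Unit 4A 0.1155.
Proportional shares: Unit G1 933.35; Unit 2A 1,762.18; Unit 1A 1,780.75; Unit 3A 881.01; Unit 2C 2,249.41; Unit 4A 993.30.
At nearest $50: Unit G1 $950; Unit 2A $1,750; Unit 1A $1,800; Unit 3A $900; Unit 2C $2,250; Unit 4A $1,000. Sum = $8,650.
Difference $8,600 − $8,650 = −$50 applied to largest allocation (Unit 2C): Unit 2C becomes $2,200.

Unit G1: $950 · Unit 2A: $1,750 · Unit 1A: $1,800 · Unit 3A: $900 · Unit 2C: $2,200 · Unit 4A: $1,000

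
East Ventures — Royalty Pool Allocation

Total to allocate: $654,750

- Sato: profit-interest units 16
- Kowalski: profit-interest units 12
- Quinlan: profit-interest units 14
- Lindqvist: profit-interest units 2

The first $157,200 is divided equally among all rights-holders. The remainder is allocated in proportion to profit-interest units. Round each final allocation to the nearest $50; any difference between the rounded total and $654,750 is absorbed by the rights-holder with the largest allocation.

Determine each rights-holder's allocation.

Equal tier: $157,200 ÷ 4 = $39,300 apiece.
Remainder $497,550 by profit-interest units (total 44): Sato 180,927.27 → $180,950; Kowalski 135,695.45 → $135,700; Quinlan 158,311.36 → $158,300; Lindqvist 22,615.91 → $22,600.
Totals: Sato $39,300 + $180,950 = $220,250; Kowalski $39,300 + $135,700 = $175,000; Quinlan $39,300 + $158,300 = $197,600; Lindqvist $39,300 + $22,600 = $61,900.

Sato: $220,250; Kowalski: $175,000; Quinlan: $197,600; Lindqvist: $61,900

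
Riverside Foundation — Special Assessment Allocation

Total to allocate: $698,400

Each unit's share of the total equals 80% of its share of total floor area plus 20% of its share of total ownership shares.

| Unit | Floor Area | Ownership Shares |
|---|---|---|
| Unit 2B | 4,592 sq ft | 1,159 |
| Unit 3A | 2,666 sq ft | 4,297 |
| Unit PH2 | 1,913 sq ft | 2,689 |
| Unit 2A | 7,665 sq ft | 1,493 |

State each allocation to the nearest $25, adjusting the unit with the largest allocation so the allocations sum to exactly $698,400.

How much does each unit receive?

Unit 2B: $169,175 | Unit 3A: $150,750 | Unit PH2: $102,450 | Unit 2A: $276,025

Floor area total 16,836; ownership shares total 9,638.
Combined weights (80% floor area + 20% ownership shares): Unit 2B 0.2422; Unit 3A 0.2158; Unit PH2 0.1467; Unit 2A 0.3952.
Raw shares: Unit 2B 169,187.21; Unit 3A 150,748.80; Unit PH2 102,455.57; Unit 2A 276,008.42.
At nearest $25: Unit 2B $169,175; Unit 3A $150,750; Unit PH2 $102,450; Unit 2A $276,000. Sum = $698,375.
Difference $698,400 − $698,375 = +$25 applied to largest allocation (Unit 2A): Unit 2A becomes $276,025.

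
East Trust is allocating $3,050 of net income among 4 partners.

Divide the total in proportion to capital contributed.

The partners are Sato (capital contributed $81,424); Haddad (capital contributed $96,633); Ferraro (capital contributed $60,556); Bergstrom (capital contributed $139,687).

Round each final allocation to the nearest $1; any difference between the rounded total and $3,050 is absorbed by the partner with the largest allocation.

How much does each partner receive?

Capital contributed total: 378,300.
Unrounded shares: Sato 81,424/378,300 × $3,050 = 656.47; Haddad 96,633/378,300 × $3,050 = 779.09; Ferraro 60,556/378,300 × $3,050 = 488.23; Bergstrom 139,687/378,300 × $3,050 = 1,126.21.
After rounding ($1): Sato $656; Haddad $779; Ferraro $488; Bergstrom $1,126. Sum = $3,049.
Difference $3,050 − $3,049 = +$1 applied to largest allocation (Bergstrom): Bergstrom becomes $1,127.

Sato: $656 | Haddad: $779 | Ferraro: $488 | Bergstrom: $1,127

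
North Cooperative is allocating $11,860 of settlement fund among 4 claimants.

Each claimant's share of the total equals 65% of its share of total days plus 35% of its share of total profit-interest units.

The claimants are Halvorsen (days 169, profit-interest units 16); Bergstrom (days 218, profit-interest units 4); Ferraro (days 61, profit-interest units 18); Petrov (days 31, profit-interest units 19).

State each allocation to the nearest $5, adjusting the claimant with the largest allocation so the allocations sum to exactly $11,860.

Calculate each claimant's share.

Days total 479; profit-interest units total 57.
Combined weights (65% days + 35% profit-interest units): Halvorsen 0.3276; Bergstrom 0.3204; Ferraro 0.1933; Petrov 0.1587.
Pro-rata amounts: Halvorsen 3,885.07; Bergstrom 3,799.78; Ferraro 2,292.57; Petrov 1,882.58.
At nearest $5: Halvorsen $3,885; Bergstrom $3,800; Ferraro $2,295; Petrov $1,885. Sum = $11,865.
Difference $11,860 − $11,865 = −$5 applied to largest allocation (Halvorsen): Halvorsen becomes $3,880.

Halvorsen: $3,880 | Bergstrom: $3,800 | Ferraro: $2,295 | Petrov: $1,885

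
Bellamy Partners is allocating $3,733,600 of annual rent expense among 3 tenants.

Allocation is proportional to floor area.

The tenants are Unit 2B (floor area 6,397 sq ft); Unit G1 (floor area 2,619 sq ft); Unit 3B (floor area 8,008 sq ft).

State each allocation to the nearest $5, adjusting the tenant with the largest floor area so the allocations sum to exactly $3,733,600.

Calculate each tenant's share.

Unit 2B: $1,402,950 | Unit G1: $574,385 | Unit 3B: $1,756,265

Combined floor area = 6,397 + 2,619 + 8,008 = 17,024.
Pro-rata amounts: Unit 2B 1,402,951.08; Unit G1 574,383.13; Unit 3B 1,756,265.79.
After rounding ($5): Unit 2B $1,402,950; Unit G1 $574,385; Unit 3B $1,756,265. Sum = $3,733,600.
No rounding difference to absorb.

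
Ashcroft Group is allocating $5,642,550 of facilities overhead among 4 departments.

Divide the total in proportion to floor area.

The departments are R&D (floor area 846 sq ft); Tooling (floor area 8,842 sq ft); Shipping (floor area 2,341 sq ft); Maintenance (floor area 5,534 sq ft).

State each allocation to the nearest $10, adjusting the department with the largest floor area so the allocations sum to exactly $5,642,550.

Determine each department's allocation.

R&D: $271,800 · Tooling: $2,840,720 · Shipping: $752,100 · Maintenance: $1,777,930

Combined floor area = 846 + 8,842 + 2,341 + 5,534 = 17,563.
Unrounded shares: R&D 271,798.51; Tooling 2,840,712.13; Shipping 752,104.40; Maintenance 1,777,934.96.
After rounding ($10): R&D $271,800; Tooling $2,840,710; Shipping $752,100; Maintenance $1,777,930. Sum = $5,642,540.
Difference $5,642,550 − $5,642,540 = +$10 applied to largest floor area (Tooling): Tooling becomes $2,840,720.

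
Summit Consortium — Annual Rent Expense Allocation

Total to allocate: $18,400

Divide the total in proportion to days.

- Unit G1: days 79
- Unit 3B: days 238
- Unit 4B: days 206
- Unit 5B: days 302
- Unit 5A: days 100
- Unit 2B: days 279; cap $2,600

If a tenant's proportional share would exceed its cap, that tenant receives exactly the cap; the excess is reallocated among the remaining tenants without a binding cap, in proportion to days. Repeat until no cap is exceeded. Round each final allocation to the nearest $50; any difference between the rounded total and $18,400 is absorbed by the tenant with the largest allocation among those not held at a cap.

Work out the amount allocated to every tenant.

Unit G1: $1,350; Unit 3B: $4,050; Unit 4B: $3,500; Unit 5B: $5,200; Unit 5A: $1,700; Unit 2B: $2,600

Sum of days: 1,204.
Pro-rata shares before constraints: Unit G1 1,207.31; Unit 3B 3,637.21; Unit 4B 3,148.17; Unit 5B 4,615.28; Unit 5A 1,528.24; Unit 2B 4,263.79.
Capped: Unit 2B ($2,600); residual $15,800 reallocated over remaining days 925.
Remaining shares: Unit G1 1,349.41 → $1,350; Unit 3B 4,065.30 → $4,050; Unit 4B 3,518.70 → $3,500; Unit 5B 5,158.49 → $5,150; Unit 5A 1,708.11 → $1,700.
Rounding difference +$50 applied to Unit 5B → $5,200.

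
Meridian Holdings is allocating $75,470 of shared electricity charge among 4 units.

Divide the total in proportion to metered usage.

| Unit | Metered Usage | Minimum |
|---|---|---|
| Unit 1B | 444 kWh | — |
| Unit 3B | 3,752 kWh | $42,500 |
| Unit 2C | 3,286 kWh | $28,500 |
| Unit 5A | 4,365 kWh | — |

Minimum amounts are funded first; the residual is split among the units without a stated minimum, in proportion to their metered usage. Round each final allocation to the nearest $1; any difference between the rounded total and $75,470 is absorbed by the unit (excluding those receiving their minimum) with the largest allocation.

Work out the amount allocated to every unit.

Unit 1B: $413 | Unit 3B: $42,500 | Unit 2C: $28,500 | Unit 5A: $4,057

Guaranteed amounts: Unit 3B $42,500; Unit 2C $28,500. Remaining pool $4,470.
Remaining pool split over remaining metered usage 4,809: Unit 1B 412.70 → $413; Unit 5A 4,057.30 → $4,057.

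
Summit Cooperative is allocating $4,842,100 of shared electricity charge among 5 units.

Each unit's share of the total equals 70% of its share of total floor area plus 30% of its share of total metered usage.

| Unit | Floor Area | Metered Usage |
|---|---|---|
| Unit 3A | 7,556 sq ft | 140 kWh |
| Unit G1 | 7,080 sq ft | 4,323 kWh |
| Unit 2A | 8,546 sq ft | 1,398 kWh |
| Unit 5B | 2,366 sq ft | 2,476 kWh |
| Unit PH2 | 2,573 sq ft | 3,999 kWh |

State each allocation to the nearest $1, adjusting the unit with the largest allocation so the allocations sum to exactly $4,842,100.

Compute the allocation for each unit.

Unit 3A: $927,223 | Unit G1: $1,362,420 | Unit 2A: $1,194,685 | Unit 5B: $576,740 | Unit PH2: $781,032

Floor area total 28,121; metered usage total 12,336.
Composite weights (70% floor area + 30% metered usage): Unit 3A 0.1915; Unit G1 0.2814; Unit 2A 0.2467; Unit 5B 0.1191; Unit PH2 0.1613.
Raw shares: Unit 3A 927,222.75; Unit G1 1,362,420.33; Unit 2A 1,194,685.30; Unit 5B 576,740.09; Unit PH2 781,031.53.
After rounding ($1): Unit 3A $927,223; Unit G1 $1,362,420; Unit 2A $1,194,685; Unit 5B $576,740; Unit PH2 $781,032. Sum = $4,842,100.
No rounding difference to absorb.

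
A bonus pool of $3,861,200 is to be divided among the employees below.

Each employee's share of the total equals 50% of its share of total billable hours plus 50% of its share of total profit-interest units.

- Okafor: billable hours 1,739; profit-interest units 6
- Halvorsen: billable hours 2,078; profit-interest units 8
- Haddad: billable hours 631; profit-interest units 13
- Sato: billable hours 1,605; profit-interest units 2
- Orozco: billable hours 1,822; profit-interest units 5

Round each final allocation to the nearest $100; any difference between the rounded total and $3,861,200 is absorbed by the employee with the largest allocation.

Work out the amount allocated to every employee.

Okafor: $767,000 · Halvorsen: $963,700 · Haddad: $892,900 · Sato: $507,000 · Orozco: $730,600

Billable hours total 7,875; profit-interest units total 34.
Composite weights (50% billable hours + 50% profit-interest units): Okafor 0.1986; Halvorsen 0.2496; Haddad 0.2312; Sato 0.1313; Orozco 0.1892.
Raw shares: Okafor 767,019.63; Halvorsen 963,692.07; Haddad 892,863.74; Sato 507,039.37; Orozco 730,585.19.
After rounding ($100): Okafor $767,000; Halvorsen $963,700; Haddad $892,900; Sato $507,000; Orozco $730,600. Sum = $3,861,200.
Sum already equals the total — no adjustment.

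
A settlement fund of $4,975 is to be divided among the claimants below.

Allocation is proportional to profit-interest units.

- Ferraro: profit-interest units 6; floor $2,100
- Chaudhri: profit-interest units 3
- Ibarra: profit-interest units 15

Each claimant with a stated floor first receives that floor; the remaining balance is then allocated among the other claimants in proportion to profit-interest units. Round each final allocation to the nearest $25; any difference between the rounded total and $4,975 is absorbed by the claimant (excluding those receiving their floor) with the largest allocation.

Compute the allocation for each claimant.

Guaranteed amounts: Ferraro $2,100. Balance $2,875.
Balance split over remaining profit-interest units 18: Chaudhri 479.17 → $475; Ibarra 2,395.83 → $2,400.

Ferraro: $2,100 | Chaudhri: $475 | Ibarra: $2,400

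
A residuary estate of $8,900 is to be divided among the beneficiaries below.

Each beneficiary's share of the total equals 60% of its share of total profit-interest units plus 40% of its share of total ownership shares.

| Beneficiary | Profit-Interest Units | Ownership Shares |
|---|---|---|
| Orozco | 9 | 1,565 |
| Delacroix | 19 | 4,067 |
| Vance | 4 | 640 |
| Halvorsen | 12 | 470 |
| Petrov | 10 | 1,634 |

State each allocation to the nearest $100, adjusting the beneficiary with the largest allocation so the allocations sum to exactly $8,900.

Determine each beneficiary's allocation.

Orozco: $1,600; Delacroix: $3,500; Vance: $700; Halvorsen: $1,400; Petrov: $1,700

Totals — profit-interest units 54, ownership shares 8,376.
Composite weights (60% profit-interest units + 40% ownership shares): Orozco 0.1747; Delacroix 0.4053; Vance 0.0750; Halvorsen 0.1558; Petrov 0.1891.
Pro-rata amounts: Orozco 1,555.16; Delacroix 3,607.46; Vance 667.57; Halvorsen 1,386.43; Petrov 1,683.38.
Rounded to nearest $100: Orozco $1,600; Delacroix $3,600; Vance $700; Halvorsen $1,400; Petrov $1,700. Sum = $9,000.
Difference $8,900 − $9,000 = −$100 applied to largest allocation (Delacroix): Delacroix becomes $3,500.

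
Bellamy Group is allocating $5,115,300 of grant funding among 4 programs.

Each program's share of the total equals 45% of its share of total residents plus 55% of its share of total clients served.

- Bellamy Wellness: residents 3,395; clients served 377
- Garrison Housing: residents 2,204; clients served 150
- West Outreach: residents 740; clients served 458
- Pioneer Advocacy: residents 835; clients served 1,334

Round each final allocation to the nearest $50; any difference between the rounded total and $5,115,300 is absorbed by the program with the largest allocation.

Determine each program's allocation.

Bellamy Wellness: $1,546,700; Garrison Housing: $889,150; West Outreach: $793,100; Pioneer Advocacy: $1,886,350

Totals — residents 7,174, clients served 2,319.
Composite weights (45% residents + 55% clients served): Bellamy Wellness 0.3024; Garrison Housing 0.1738; West Outreach 0.1550; Pioneer Advocacy 0.3688.
Raw shares: Bellamy Wellness 1,546,713.52; Garrison Housing 889,166.57; West Outreach 793,086.48; Pioneer Advocacy 1,886,333.43.
Rounded to nearest $50: Bellamy Wellness $1,546,700; Garrison Housing $889,150; West Outreach $793,100; Pioneer Advocacy $1,886,350. Sum = $5,115,300.
Sum already equals the total — no adjustment.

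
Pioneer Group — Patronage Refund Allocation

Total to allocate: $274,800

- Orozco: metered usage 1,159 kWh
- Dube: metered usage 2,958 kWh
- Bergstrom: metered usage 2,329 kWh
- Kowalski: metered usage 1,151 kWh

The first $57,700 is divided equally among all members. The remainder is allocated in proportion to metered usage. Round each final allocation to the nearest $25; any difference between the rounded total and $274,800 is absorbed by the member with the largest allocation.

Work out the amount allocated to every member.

Orozco: $47,550 · Dube: $98,950 · Bergstrom: $80,975 · Kowalski: $47,325

Equal tier: $57,700 ÷ 4 = $14,425 apiece.
Remainder $217,100 by metered usage (total 7,597): Orozco 33,120.82 → $33,125; Dube 84,530.97 → $84,525; Bergstrom 66,556.00 → $66,550; Kowalski 32,892.21 → $32,900.
Totals: Orozco $14,425 + $33,125 = $47,550; Dube $14,425 + $84,525 = $98,950; Bergstrom $14,425 + $66,550 = $80,975; Kowalski $14,425 + $32,900 = $47,325.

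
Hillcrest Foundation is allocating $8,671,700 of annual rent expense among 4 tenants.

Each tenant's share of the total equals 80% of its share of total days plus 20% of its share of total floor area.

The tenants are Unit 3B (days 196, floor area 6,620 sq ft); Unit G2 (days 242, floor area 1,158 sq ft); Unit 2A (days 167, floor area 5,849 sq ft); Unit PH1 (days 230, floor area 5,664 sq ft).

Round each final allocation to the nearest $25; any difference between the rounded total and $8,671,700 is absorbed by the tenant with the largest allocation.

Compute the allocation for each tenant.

Days total 835; floor area total 19,291.
Blended shares (80% days + 20% floor area): Unit 3B 0.2564; Unit G2 0.2439; Unit 2A 0.2206; Unit PH1 0.2791.
Proportional shares: Unit 3B 2,223,575.40; Unit G2 2,114,697.12; Unit 2A 1,913,321.08; Unit PH1 2,420,106.41.
Rounded to nearest $25: Unit 3B $2,223,575; Unit G2 $2,114,700; Unit 2A $1,913,325; Unit PH1 $2,420,100. Sum = $8,671,700.
No rounding difference to absorb.

Unit 3B: $2,223,575 | Unit G2: $2,114,700 | Unit 2A: $1,913,325 | Unit PH1: $2,420,100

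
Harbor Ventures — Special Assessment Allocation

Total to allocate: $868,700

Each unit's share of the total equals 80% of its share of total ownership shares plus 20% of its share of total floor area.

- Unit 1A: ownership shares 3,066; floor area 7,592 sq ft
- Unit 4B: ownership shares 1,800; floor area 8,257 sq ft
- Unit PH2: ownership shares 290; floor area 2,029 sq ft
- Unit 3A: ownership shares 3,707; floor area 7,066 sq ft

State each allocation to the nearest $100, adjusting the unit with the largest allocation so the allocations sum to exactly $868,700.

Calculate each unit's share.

Unit 1A: $293,300 | Unit 4B: $198,700 | Unit PH2: $36,900 | Unit 3A: $339,800

Totals — ownership shares 8,863, floor area 24,944.
Combined weights (80% ownership shares + 20% floor area): Unit 1A 0.3376; Unit 4B 0.2287; Unit PH2 0.0424; Unit 3A 0.3913.
Unrounded shares: Unit 1A 293,289.08; Unit 4B 198,652.14; Unit PH2 36,871.69; Unit 3A 339,887.08.
After rounding ($100): Unit 1A $293,300; Unit 4B $198,700; Unit PH2 $36,900; Unit 3A $339,900. Sum = $868,800.
Difference $868,700 − $868,800 = −$100 applied to largest allocation (Unit 3A): Unit 3A becomes $339,800.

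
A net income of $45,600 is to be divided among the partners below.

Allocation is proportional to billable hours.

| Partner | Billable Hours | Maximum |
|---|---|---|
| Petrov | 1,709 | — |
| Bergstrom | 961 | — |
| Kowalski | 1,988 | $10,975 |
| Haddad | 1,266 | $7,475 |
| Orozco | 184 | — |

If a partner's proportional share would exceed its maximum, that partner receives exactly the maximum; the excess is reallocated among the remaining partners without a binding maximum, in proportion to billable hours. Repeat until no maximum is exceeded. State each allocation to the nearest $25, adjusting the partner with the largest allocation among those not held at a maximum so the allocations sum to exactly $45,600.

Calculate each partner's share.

Sum of billable hours: 6,108.
Unconstrained shares: Petrov 12,758.74; Bergstrom 7,174.46; Kowalski 14,841.65; Haddad 9,451.47; Orozco 1,373.67.
Cap binds for Kowalski ($10,975), Haddad ($7,475); balance $27,150 reallocated over remaining billable hours 2,854.
Shares after redistribution: Petrov 16,257.66 → $16,250; Bergstrom 9,141.96 → $9,150; Orozco 1,750.39 → $1,750.

Petrov: $16,250 | Bergstrom: $9,150 | Kowalski: $10,975 | Haddad: $7,475 | Orozco: $1,750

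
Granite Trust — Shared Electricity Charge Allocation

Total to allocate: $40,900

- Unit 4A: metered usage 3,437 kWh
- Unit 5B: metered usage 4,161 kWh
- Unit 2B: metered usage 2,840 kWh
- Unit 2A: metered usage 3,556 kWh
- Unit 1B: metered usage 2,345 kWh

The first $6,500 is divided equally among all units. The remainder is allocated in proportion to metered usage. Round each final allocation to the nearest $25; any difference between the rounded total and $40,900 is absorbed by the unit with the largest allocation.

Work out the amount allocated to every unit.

Unit 4A: $8,525 | Unit 5B: $10,100 | Unit 2B: $7,275 | Unit 2A: $8,775 | Unit 1B: $6,225

$6,500 shared equally gives $1,300 per unit.
Remainder $34,400 by metered usage (total 16,339): Unit 4A 7,236.23 → $7,225; Unit 5B 8,760.54 → $8,750; Unit 2B 5,979.31 → $5,975; Unit 2A 7,486.77 → $7,475; Unit 1B 4,937.14 → $4,925.
Rounding difference +$50 on remainder applied to Unit 5B.
Totals: Unit 4A $1,300 + $7,225 = $8,525; Unit 5B $1,300 + $8,800 = $10,100; Unit 2B $1,300 + $5,975 = $7,275; Unit 2A $1,300 + $7,475 = $8,775; Unit 1B $1,300 + $4,925 = $6,225.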